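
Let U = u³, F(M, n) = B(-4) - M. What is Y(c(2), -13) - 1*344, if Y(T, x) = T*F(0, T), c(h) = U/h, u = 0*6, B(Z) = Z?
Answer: -344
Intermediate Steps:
u = 0
F(M, n) = -4 - M
U = 0 (U = 0³ = 0)
c(h) = 0 (c(h) = 0/h = 0)
Y(T, x) = -4*T (Y(T, x) = T*(-4 - 1*0) = T*(-4 + 0) = T*(-4) = -4*T)
Y(c(2), -13) - 1*344 = -4*0 - 1*344 = 0 - 344 = -344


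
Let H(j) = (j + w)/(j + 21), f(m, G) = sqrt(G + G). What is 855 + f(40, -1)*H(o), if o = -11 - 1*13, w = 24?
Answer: 855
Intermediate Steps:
f(m, G) = sqrt(2)*sqrt(G) (f(m, G) = sqrt(2*G) = sqrt(2)*sqrt(G))
o = -24 (o = -11 - 13 = -24)
H(j) = (24 + j)/(21 + j) (H(j) = (j + 24)/(j + 21) = (24 + j)/(21 + j))
855 + f(40, -1)*H(o) = 855 + (sqrt(2)*sqrt(-1))*((24 - 24)/(21 - 24)) = 855 + (sqrt(2)*I)*(0/(-3)) = 855 + (I*sqrt(2))*(-1/3*0) = 855 + (I*sqrt(2))*0 = 855 + 0 = 855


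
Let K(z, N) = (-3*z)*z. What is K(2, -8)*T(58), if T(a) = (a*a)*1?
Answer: -40368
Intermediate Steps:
K(z, N) = -3*z**2
T(a) = a**2 (T(a) = a**2*1 = a**2)
K(2, -8)*T(58) = -3*2**2*58**2 = -3*4*3364 = -12*3364 = -40368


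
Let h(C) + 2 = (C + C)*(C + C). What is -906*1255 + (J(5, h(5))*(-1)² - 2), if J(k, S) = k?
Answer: -1137027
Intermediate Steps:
h(C) = -2 + 4*C² (h(C) = -2 + (C + C)*(C + C) = -2 + (2*C)*(2*C) = -2 + 4*C²)
-906*1255 + (J(5, h(5))*(-1)² - 2) = -906*1255 + (5*(-1)² - 2) = -1137030 + (5*1 - 2) = -1137030 + (5 - 2) = -1137030 + 3 = -1137027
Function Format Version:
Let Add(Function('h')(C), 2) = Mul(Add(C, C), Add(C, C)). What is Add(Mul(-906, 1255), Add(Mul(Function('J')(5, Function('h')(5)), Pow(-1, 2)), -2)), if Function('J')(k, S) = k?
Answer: -1137027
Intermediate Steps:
Function('h')(C) = Add(-2, Mul(4, Pow(C, 2))) (Function('h')(C) = Add(-2, Mul(Add(C, C), Add(C, C))) = Add(-2, Mul(Mul(2, C), Mul(2, C))) = Add(-2, Mul(4, Pow(C, 2))))
Add(Mul(-906, 1255), Add(Mul(Function('J')(5, Function('h')(5)), Pow(-1, 2)), -2)) = Add(Mul(-906, 1255), Add(Mul(5, Pow(-1, 2)), -2)) = Add(-1137030, Add(Mul(5, 1), -2)) = Add(-1137030, Add(5, -2)) = Add(-1137030, 3) = -1137027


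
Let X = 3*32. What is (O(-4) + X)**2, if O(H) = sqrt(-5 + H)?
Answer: 9207 + 576*I ≈ 9207.0 + 576.0*I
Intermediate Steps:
X = 96
(O(-4) + X)**2 = (sqrt(-5 - 4) + 96)**2 = (sqrt(-9) + 96)**2 = (3*I + 96)**2 = (96 + 3*I)**2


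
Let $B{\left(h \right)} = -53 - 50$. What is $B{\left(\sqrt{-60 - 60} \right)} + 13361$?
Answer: $13258$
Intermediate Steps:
$B{\left(h \right)} = -103$
$B{\left(\sqrt{-60 - 60} \right)} + 13361 = -103 + 13361 = 13258$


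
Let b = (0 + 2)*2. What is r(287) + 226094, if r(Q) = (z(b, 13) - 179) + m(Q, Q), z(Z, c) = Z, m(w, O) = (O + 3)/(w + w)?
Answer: 64838898/287 ≈ 2.2592e+5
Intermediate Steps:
b = 4 (b = 2*2 = 4)
m(w, O) = (3 + O)/(2*w) (m(w, O) = (3 + O)/((2*w)) = (3 + O)*(1/(2*w)) = (3 + O)/(2*w))
r(Q) = -175 + (3 + Q)/(2*Q) (r(Q) = (4 - 179) + (3 + Q)/(2*Q) = -175 + (3 + Q)/(2*Q))
r(287) + 226094 = (½)*(3 - 349*287)/287 + 226094 = (½)*(1/287)*(3 - 100163) + 226094 = (½)*(1/287)*(-100160) + 226094 = -50080/287 + 226094 = 64838898/287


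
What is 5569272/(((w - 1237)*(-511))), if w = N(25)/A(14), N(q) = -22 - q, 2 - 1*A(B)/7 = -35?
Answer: 34343844/3898565 ≈ 8.8094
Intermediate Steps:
A(B) = 259 (A(B) = 14 - 7*(-35) = 14 + 245 = 259)
w = -47/259 (w = (-22 - 1*25)/259 = (-22 - 25)*(1/259) = -47*1/259 = -47/259 ≈ -0.18147)
5569272/(((w - 1237)*(-511))) = 5569272/(((-47/259 - 1237)*(-511))) = 5569272/((-320430/259*(-511))) = 5569272/(23391390/37) = 5569272*(37/23391390) = 34343844/3898565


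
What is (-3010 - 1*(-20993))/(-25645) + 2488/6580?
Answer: -2726169/8437205 ≈ -0.32311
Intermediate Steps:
(-3010 - 1*(-20993))/(-25645) + 2488/6580 = (-3010 + 20993)*(-1/25645) + 2488*(1/6580) = 17983*(-1/25645) + 622/1645 = -17983/25645 + 622/1645 = -2726169/8437205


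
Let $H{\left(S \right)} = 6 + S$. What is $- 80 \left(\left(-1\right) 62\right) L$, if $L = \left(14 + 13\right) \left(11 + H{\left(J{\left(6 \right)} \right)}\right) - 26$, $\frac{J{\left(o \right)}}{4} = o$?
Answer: $5361760$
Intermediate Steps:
$J{\left(o \right)} = 4 o$
$L = 1081$ ($L = \left(14 + 13\right) \left(11 + \left(6 + 4 \cdot 6\right)\right) - 26 = 27 \left(11 + \left(6 + 24\right)\right) - 26 = 27 \left(11 + 30\right) - 26 = 27 \cdot 41 - 26 = 1107 - 26 = 1081$)
$- 80 \left(\left(-1\right) 62\right) L = - 80 \left(\left(-1\right) 62\right) 1081 = \left(-80\right) \left(-62\right) 1081 = 4960 \cdot 1081 = 5361760$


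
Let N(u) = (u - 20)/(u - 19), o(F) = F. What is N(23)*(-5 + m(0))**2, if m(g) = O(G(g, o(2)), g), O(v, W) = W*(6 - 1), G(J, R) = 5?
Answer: 75/4 ≈ 18.750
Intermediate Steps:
O(v, W) = 5*W (O(v, W) = W*5 = 5*W)
m(g) = 5*g
N(u) = (-20 + u)/(-19 + u)
N(23)*(-5 + m(0))**2 = ((-20 + 23)/(-19 + 23))*(-5 + 5*0)**2 = (3/4)*(-5 + 0)**2 = ((1/4)*3)*(-5)**2 = (3/4)*25 = 75/4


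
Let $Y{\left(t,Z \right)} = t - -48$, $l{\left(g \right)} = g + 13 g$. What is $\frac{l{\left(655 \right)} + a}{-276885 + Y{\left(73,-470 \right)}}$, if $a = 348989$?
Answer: $- \frac{358159}{276764} \approx -1.2941$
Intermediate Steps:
$l{\left(g \right)} = 14 g$
$Y{\left(t,Z \right)} = 48 + t$ ($Y{\left(t,Z \right)} = t + 48 = 48 + t$)
$\frac{l{\left(655 \right)} + a}{-276885 + Y{\left(73,-470 \right)}} = \frac{14 \cdot 655 + 348989}{-276885 + \left(48 + 73\right)} = \frac{9170 + 348989}{-276885 + 121} = \frac{358159}{-276764} = 358159 \left(- \frac{1}{276764}\right) = - \frac{358159}{276764}$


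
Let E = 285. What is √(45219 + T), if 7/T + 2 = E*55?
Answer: √226688320738/2239 ≈ 212.65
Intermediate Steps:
T = 1/2239 (T = 7/(-2 + 285*55) = 7/(-2 + 15675) = 7/15673 = 7*(1/15673) = 1/2239 ≈ 0.00044663)
√(45219 + T) = √(45219 + 1/2239) = √(101245342/2239) = √226688320738/2239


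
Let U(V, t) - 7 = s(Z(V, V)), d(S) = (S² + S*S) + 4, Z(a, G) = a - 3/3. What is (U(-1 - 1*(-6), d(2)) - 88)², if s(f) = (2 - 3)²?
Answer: 6400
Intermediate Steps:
Z(a, G) = -1 + a (Z(a, G) = a - 3*⅓ = a - 1 = -1 + a)
s(f) = 1 (s(f) = (-1)² = 1)
d(S) = 4 + 2*S² (d(S) = (S² + S²) + 4 = 2*S² + 4 = 4 + 2*S²)
U(V, t) = 8 (U(V, t) = 7 + 1 = 8)
(U(-1 - 1*(-6), d(2)) - 88)² = (8 - 88)² = (-80)² = 6400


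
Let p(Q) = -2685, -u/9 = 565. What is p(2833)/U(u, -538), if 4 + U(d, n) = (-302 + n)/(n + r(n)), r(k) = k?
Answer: 722265/866 ≈ 834.02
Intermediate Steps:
u = -5085 (u = -9*565 = -5085)
U(d, n) = -4 + (-302 + n)/(2*n) (U(d, n) = -4 + (-302 + n)/(n + n) = -4 + (-302 + n)/((2*n)) = -4 + (-302 + n)*(1/(2*n)) = -4 + (-302 + n)/(2*n))
p(2833)/U(u, -538) = -2685/(-7/2 - 151/(-538)) = -2685/(-7/2 - 151*(-1/538)) = -2685/(-7/2 + 151/538) = -2685/(-866/269) = -2685*(-269/866) = 722265/866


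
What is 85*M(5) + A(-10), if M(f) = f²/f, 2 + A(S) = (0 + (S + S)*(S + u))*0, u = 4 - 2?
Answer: 423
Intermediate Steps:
u = 2
A(S) = -2 (A(S) = -2 + (0 + (S + S)*(S + 2))*0 = -2 + (0 + (2*S)*(2 + S))*0 = -2 + (0 + 2*S*(2 + S))*0 = -2 + (2*S*(2 + S))*0 = -2 + 0 = -2)
M(f) = f
85*M(5) + A(-10) = 85*5 - 2 = 425 - 2 = 423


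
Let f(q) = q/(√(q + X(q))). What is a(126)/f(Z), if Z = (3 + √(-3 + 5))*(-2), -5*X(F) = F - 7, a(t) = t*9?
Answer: -243*√(-85 - 40*√2)/5 + 81*√2*√(-85 - 40*√2)/5 ≈ -305.66*I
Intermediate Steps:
a(t) = 9*t
X(F) = 7/5 - F/5 (X(F) = -(F - 7)/5 = -(-7 + F)/5 = 7/5 - F/5)
Z = -6 - 2*√2 (Z = (3 + √2)*(-2) = -6 - 2*√2 ≈ -8.8284)
f(q) = q/√(7/5 + 4*q/5) (f(q) = q/(√(q + (7/5 - q/5))) = q/(√(7/5 + 4*q/5)) = q/√(7/5 + 4*q/5))
a(126)/f(Z) = (9*126)/(((-6 - 2*√2)*√5/√(7 + 4*(-6 - 2*√2)))) = 1134/(((-6 - 2*√2)*√5/√(7 + (-24 - 8*√2)))) = 1134/(((-6 - 2*√2)*√5/√(-17 - 8*√2))) = 1134/((√5*(-6 - 2*√2)/√(-17 - 8*√2))) = 1134*(√5*√(-17 - 8*√2)/(5*(-6 - 2*√2))) = 1134*√5*√(-17 - 8*√2)/(5*(-6 - 2*√2))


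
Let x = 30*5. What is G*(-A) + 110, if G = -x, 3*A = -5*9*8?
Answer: -17890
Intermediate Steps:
A = -120 (A = (-5*9*8)/3 = (-45*8)/3 = (⅓)*(-360) = -120)
x = 150
G = -150 (G = -1*150 = -150)
G*(-A) + 110 = -(-150)*(-120) + 110 = -150*120 + 110 = -18000 + 110 = -17890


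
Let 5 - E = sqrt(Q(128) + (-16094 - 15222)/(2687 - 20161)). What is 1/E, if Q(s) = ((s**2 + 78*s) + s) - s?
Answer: -43685/230174449 - sqrt(2012942540138)/230174449 ≈ -0.0063537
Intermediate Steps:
Q(s) = s**2 + 78*s (Q(s) = (s**2 + 79*s) - s = s**2 + 78*s)
E = 5 - sqrt(2012942540138)/8737 (E = 5 - sqrt(128*(78 + 128) + (-16094 - 15222)/(2687 - 20161)) = 5 - sqrt(128*206 - 31316/(-17474)) = 5 - sqrt(26368 - 31316*(-1/17474)) = 5 - sqrt(26368 + 15658/8737) = 5 - sqrt(230392874/8737) = 5 - sqrt(2012942540138)/8737 ≈ -157.39)
1/E = 1/(5 - sqrt(2012942540138)/8737)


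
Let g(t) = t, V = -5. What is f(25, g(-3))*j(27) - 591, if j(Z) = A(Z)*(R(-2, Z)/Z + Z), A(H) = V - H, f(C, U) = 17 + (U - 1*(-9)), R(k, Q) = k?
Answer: -551029/27 ≈ -20408.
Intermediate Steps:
f(C, U) = 26 + U (f(C, U) = 17 + (U + 9) = 17 + (9 + U) = 26 + U)
A(H) = -5 - H
j(Z) = (-5 - Z)*(Z - 2/Z) (j(Z) = (-5 - Z)*(-2/Z + Z) = (-5 - Z)*(Z - 2/Z))
f(25, g(-3))*j(27) - 591 = (26 - 3)*(-1*(-2 + 27²)*(5 + 27)/27) - 591 = 23*(-1*1/27*(-2 + 729)*32) - 591 = 23*(-1*1/27*727*32) - 591 = 23*(-23264/27) - 591 = -535072/27 - 591 = -551029/27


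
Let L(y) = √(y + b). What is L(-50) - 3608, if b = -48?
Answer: -3608 + 7*I*√2 ≈ -3608.0 + 9.8995*I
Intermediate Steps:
L(y) = √(-48 + y) (L(y) = √(y - 48) = √(-48 + y))
L(-50) - 3608 = √(-48 - 50) - 3608 = √(-98) - 3608 = 7*I*√2 - 3608 = -3608 + 7*I*√2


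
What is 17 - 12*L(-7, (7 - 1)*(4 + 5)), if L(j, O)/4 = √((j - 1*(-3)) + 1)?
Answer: 17 - 48*I*√3 ≈ 17.0 - 83.138*I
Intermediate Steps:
L(j, O) = 4*√(4 + j) (L(j, O) = 4*√((j - 1*(-3)) + 1) = 4*√((j + 3) + 1) = 4*√((3 + j) + 1) = 4*√(4 + j))
17 - 12*L(-7, (7 - 1)*(4 + 5)) = 17 - 48*√(4 - 7) = 17 - 48*√(-3) = 17 - 48*I*√3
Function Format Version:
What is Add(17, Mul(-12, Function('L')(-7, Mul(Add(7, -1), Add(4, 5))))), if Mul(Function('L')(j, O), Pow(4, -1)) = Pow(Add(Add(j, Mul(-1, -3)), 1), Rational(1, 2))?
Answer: Add(17, Mul(-48, I, Pow(3, Rational(1, 2)))) ≈ Add(17.000, Mul(-83.138, I))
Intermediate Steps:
Function('L')(j, O) = Mul(4, Pow(Add(4, j), Rational(1, 2))) (Function('L')(j, O) = Mul(4, Pow(Add(Add(j, Mul(-1, -3)), 1), Rational(1, 2))) = Mul(4, Pow(Add(Add(j, 3), 1), Rational(1, 2))) = Mul(4, Pow(Add(Add(3, j), 1), Rational(1, 2))) = Mul(4, Pow(Add(4, j), Rational(1, 2))))
Add(17, Mul(-12, Function('L')(-7, Mul(Add(7, -1), Add(4, 5))))) = Add(17, Mul(-12, Mul(4, Pow(Add(4, -7), Rational(1, 2))))) = Add(17, Mul(-12, Mul(4, Pow(-3, Rational(1, 2))))) = Add(17, Mul(-12, Mul(4, Mul(I, Pow(3, Rational(1, 2)))))) = Add(17, Mul(-12, Mul(4, I, Pow(3, Rational(1, 2))))) = Add(17, Mul(-48, I, Pow(3, Rational(1, 2))))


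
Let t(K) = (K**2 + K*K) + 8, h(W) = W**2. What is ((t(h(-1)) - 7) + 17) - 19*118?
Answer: -2222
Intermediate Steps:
t(K) = 8 + 2*K**2 (t(K) = (K**2 + K**2) + 8 = 2*K**2 + 8 = 8 + 2*K**2)
((t(h(-1)) - 7) + 17) - 19*118 = (((8 + 2*((-1)**2)**2) - 7) + 17) - 19*118 = (((8 + 2*1**2) - 7) + 17) - 2242 = (((8 + 2*1) - 7) + 17) - 2242 = (((8 + 2) - 7) + 17) - 2242 = ((10 - 7) + 17) - 2242 = (3 + 17) - 2242 = 20 - 2242 = -2222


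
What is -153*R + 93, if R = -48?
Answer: 7437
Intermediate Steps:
-153*R + 93 = -153*(-48) + 93 = 7344 + 93 = 7437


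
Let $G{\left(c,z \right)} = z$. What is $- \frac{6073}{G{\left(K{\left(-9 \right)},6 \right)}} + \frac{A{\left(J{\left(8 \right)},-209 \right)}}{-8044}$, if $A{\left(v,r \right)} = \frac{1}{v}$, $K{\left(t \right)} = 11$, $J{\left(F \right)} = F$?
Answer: $- \frac{195404851}{193056} \approx -1012.2$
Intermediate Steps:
$- \frac{6073}{G{\left(K{\left(-9 \right)},6 \right)}} + \frac{A{\left(J{\left(8 \right)},-209 \right)}}{-8044} = - \frac{6073}{6} + \frac{1}{8 \left(-8044\right)} = \left(-6073\right) \frac{1}{6} + \frac{1}{8} \left(- \frac{1}{8044}\right) = - \frac{6073}{6} - \frac{1}{64352} = - \frac{195404851}{193056}$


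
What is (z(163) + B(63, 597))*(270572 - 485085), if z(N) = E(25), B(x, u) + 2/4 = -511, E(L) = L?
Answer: 208721149/2 ≈ 1.0436e+8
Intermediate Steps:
B(x, u) = -1023/2 (B(x, u) = -½ - 511 = -1023/2)
z(N) = 25
(z(163) + B(63, 597))*(270572 - 485085) = (25 - 1023/2)*(270572 - 485085) = -973/2*(-214513) = 208721149/2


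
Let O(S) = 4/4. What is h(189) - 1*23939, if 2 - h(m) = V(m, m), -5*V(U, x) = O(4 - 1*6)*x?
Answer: -119496/5 ≈ -23899.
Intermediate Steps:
O(S) = 1 (O(S) = 4*(¼) = 1)
V(U, x) = -x/5
h(m) = 2 + m/5 (h(m) = 2 - (-1)*m/5 = 2 + m/5)
h(189) - 1*23939 = (2 + (⅕)*189) - 1*23939 = (2 + 189/5) - 23939 = 199/5 - 23939 = -119496/5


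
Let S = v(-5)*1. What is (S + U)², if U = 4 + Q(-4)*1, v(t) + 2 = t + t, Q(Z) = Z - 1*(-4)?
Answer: 64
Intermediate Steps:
Q(Z) = 4 + Z (Q(Z) = Z + 4 = 4 + Z)
v(t) = -2 + 2*t (v(t) = -2 + (t + t) = -2 + 2*t)
U = 4 (U = 4 + (4 - 4)*1 = 4 + 0*1 = 4 + 0 = 4)
S = -12 (S = (-2 + 2*(-5))*1 = (-2 - 10)*1 = -12*1 = -12)
(S + U)² = (-12 + 4)² = (-8)² = 64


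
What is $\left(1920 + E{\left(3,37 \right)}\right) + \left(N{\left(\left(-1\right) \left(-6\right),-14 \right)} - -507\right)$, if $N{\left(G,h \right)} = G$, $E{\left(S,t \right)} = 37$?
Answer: $2470$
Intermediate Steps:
$\left(1920 + E{\left(3,37 \right)}\right) + \left(N{\left(\left(-1\right) \left(-6\right),-14 \right)} - -507\right) = \left(1920 + 37\right) - -513 = 1957 + \left(6 + 507\right) = 1957 + 513 = 2470$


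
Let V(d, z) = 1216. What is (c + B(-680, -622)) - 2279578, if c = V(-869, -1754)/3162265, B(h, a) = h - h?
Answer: -379401564366/166435 ≈ -2.2796e+6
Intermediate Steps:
B(h, a) = 0
c = 64/166435 (c = 1216/3162265 = 1216*(1/3162265) = 64/166435 ≈ 0.00038453)
(c + B(-680, -622)) - 2279578 = (64/166435 + 0) - 2279578 = 64/166435 - 2279578 = -379401564366/166435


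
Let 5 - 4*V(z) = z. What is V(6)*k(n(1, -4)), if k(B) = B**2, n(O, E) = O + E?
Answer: -9/4 ≈ -2.2500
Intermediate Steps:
n(O, E) = E + O
V(z) = 5/4 - z/4
V(6)*k(n(1, -4)) = (5/4 - 1/4*6)*(-4 + 1)**2 = (5/4 - 3/2)*(-3)**2 = -1/4*9 = -9/4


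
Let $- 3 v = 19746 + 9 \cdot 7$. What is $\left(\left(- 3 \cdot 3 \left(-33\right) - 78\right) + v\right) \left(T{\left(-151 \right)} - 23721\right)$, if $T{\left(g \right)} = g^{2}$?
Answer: $5873280$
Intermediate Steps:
$v = -6603$ ($v = - \frac{19746 + 9 \cdot 7}{3} = - \frac{19746 + 63}{3} = \left(- \frac{1}{3}\right) 19809 = -6603$)
$\left(\left(- 3 \cdot 3 \left(-33\right) - 78\right) + v\right) \left(T{\left(-151 \right)} - 23721\right) = \left(\left(- 3 \cdot 3 \left(-33\right) - 78\right) - 6603\right) \left(\left(-151\right)^{2} - 23721\right) = \left(\left(\left(-3\right) \left(-99\right) - 78\right) - 6603\right) \left(22801 - 23721\right) = \left(\left(297 - 78\right) - 6603\right) \left(22801 - 23721\right) = \left(219 - 6603\right) \left(-920\right) = \left(-6384\right) \left(-920\right) = 5873280$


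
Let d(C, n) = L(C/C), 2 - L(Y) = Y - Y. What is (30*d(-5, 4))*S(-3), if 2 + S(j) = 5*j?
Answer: -1020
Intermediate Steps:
L(Y) = 2 (L(Y) = 2 - (Y - Y) = 2 - 1*0 = 2 + 0 = 2)
d(C, n) = 2
S(j) = -2 + 5*j
(30*d(-5, 4))*S(-3) = (30*2)*(-2 + 5*(-3)) = 60*(-2 - 15) = 60*(-17) = -1020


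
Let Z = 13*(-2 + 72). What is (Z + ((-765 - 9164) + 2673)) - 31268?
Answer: -37614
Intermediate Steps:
Z = 910 (Z = 13*70 = 910)
(Z + ((-765 - 9164) + 2673)) - 31268 = (910 + ((-765 - 9164) + 2673)) - 31268 = (910 + (-9929 + 2673)) - 31268 = (910 - 7256) - 31268 = -6346 - 31268 = -37614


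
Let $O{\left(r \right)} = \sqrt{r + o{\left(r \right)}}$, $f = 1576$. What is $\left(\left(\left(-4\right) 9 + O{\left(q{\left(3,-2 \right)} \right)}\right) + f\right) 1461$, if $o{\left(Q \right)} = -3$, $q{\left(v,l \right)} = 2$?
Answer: $2249940 + 1461 i \approx 2.2499 \cdot 10^{6} + 1461.0 i$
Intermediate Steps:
$O{\left(r \right)} = \sqrt{-3 + r}$ ($O{\left(r \right)} = \sqrt{r - 3} = \sqrt{-3 + r}$)
$\left(\left(\left(-4\right) 9 + O{\left(q{\left(3,-2 \right)} \right)}\right) + f\right) 1461 = \left(\left(\left(-4\right) 9 + \sqrt{-3 + 2}\right) + 1576\right) 1461 = \left(\left(-36 + \sqrt{-1}\right) + 1576\right) 1461 = \left(\left(-36 + i\right) + 1576\right) 1461 = \left(1540 + i\right) 1461 = 2249940 + 1461 i$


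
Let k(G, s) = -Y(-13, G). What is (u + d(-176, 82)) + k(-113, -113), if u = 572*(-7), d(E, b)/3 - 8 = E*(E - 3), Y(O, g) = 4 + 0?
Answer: 90528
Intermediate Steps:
Y(O, g) = 4
d(E, b) = 24 + 3*E*(-3 + E) (d(E, b) = 24 + 3*(E*(E - 3)) = 24 + 3*(E*(-3 + E)) = 24 + 3*E*(-3 + E))
u = -4004
k(G, s) = -4 (k(G, s) = -1*4 = -4)
(u + d(-176, 82)) + k(-113, -113) = (-4004 + (24 - 9*(-176) + 3*(-176)**2)) - 4 = (-4004 + (24 + 1584 + 3*30976)) - 4 = (-4004 + (24 + 1584 + 92928)) - 4 = (-4004 + 94536) - 4 = 90532 - 4 = 90528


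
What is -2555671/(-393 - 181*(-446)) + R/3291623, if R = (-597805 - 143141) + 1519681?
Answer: -8349747325278/264425950459 ≈ -31.577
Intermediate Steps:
R = 778735 (R = -740946 + 1519681 = 778735)
-2555671/(-393 - 181*(-446)) + R/3291623 = -2555671/(-393 - 181*(-446)) + 778735/3291623 = -2555671/(-393 + 80726) + 778735*(1/3291623) = -2555671/80333 + 778735/3291623 = -8349747325278/264425950459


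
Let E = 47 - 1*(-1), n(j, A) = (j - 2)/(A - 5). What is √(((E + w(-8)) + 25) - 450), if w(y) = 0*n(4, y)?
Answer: I*√377 ≈ 19.417*I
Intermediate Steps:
n(j, A) = (-2 + j)/(-5 + A)
E = 48 (E = 47 + 1 = 48)
w(y) = 0 (w(y) = 0*((-2 + 4)/(-5 + y)) = 0*(2/(-5 + y)) = 0)
√(((E + w(-8)) + 25) - 450) = √(((48 + 0) + 25) - 450) = √((48 + 25) - 450) = √(73 - 450) = √(-377) = I*√377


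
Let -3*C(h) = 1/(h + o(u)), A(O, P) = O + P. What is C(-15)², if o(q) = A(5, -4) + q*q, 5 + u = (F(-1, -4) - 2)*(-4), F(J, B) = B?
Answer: 1/1083681 ≈ 9.2278e-7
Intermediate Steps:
u = 19 (u = -5 + (-4 - 2)*(-4) = -5 - 6*(-4) = -5 + 24 = 19)
o(q) = 1 + q² (o(q) = (5 - 4) + q*q = 1 + q²)
C(h) = -1/(3*(362 + h)) (C(h) = -1/(3*(h + (1 + 19²))) = -1/(3*(h + (1 + 361))) = -1/(3*(h + 362)) = -1/(3*(362 + h)))
C(-15)² = (-1/(1086 + 3*(-15)))² = (-1/(1086 - 45))² = (-1/1041)² = 1/1083681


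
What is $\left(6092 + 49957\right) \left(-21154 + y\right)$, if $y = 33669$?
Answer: $701453235$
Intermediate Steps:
$\left(6092 + 49957\right) \left(-21154 + y\right) = \left(6092 + 49957\right) \left(-21154 + 33669\right) = 56049 \cdot 12515 = 701453235$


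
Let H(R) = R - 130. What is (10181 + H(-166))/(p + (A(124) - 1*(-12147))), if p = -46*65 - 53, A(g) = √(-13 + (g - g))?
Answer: 89993040/82882829 - 9885*I*√13/82882829 ≈ 1.0858 - 0.00043002*I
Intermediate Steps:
A(g) = I*√13 (A(g) = √(-13 + 0) = √(-13) = I*√13)
p = -3043 (p = -2990 - 53 = -3043)
H(R) = -130 + R
(10181 + H(-166))/(p + (A(124) - 1*(-12147))) = (10181 + (-130 - 166))/(-3043 + (I*√13 - 1*(-12147))) = (10181 - 296)/(-3043 + (I*√13 + 12147)) = 9885/(-3043 + (12147 + I*√13)) = 9885/(9104 + I*√13)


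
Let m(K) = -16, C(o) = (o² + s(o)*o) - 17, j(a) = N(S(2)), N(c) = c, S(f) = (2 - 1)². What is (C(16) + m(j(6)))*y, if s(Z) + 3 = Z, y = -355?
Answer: -153005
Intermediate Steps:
S(f) = 1 (S(f) = 1² = 1)
j(a) = 1
s(Z) = -3 + Z
C(o) = -17 + o² + o*(-3 + o) (C(o) = (o² + (-3 + o)*o) - 17 = (o² + o*(-3 + o)) - 17 = -17 + o² + o*(-3 + o))
(C(16) + m(j(6)))*y = ((-17 + 16² + 16*(-3 + 16)) - 16)*(-355) = ((-17 + 256 + 16*13) - 16)*(-355) = ((-17 + 256 + 208) - 16)*(-355) = (447 - 16)*(-355) = 431*(-355) = -153005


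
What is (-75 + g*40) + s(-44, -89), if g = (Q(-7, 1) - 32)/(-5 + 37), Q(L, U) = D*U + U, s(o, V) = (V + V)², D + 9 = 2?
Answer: 63123/2 ≈ 31562.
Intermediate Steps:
D = -7 (D = -9 + 2 = -7)
s(o, V) = 4*V² (s(o, V) = (2*V)² = 4*V²)
Q(L, U) = -6*U (Q(L, U) = -7*U + U = -6*U)
g = -19/16 (g = (-6*1 - 32)/(-5 + 37) = (-6 - 32)/32 = -38*1/32 = -19/16 ≈ -1.1875)
(-75 + g*40) + s(-44, -89) = (-75 - 19/16*40) + 4*(-89)² = (-75 - 95/2) + 4*7921 = -245/2 + 31684 = 63123/2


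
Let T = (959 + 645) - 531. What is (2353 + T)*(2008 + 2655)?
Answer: 15975438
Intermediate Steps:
T = 1073 (T = 1604 - 531 = 1073)
(2353 + T)*(2008 + 2655) = (2353 + 1073)*(2008 + 2655) = 3426*4663 = 15975438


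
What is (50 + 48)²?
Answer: 9604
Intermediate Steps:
(50 + 48)² = 98² = 9604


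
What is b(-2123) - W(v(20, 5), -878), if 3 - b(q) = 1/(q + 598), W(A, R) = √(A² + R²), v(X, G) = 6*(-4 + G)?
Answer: 4576/1525 - 2*√192730 ≈ -875.02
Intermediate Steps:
v(X, G) = -24 + 6*G
b(q) = 3 - 1/(598 + q) (b(q) = 3 - 1/(q + 598) = 3 - 1/(598 + q))
b(-2123) - W(v(20, 5), -878) = (1793 + 3*(-2123))/(598 - 2123) - √((-24 + 6*5)² + (-878)²) = (1793 - 6369)/(-1525) - √((-24 + 30)² + 770884) = -1/1525*(-4576) - √(6² + 770884) = 4576/1525 - √(36 + 770884) = 4576/1525 - √770920 = 4576/1525 - 2*√192730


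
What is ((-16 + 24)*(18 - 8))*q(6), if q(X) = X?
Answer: 480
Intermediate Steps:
((-16 + 24)*(18 - 8))*q(6) = ((-16 + 24)*(18 - 8))*6 = (8*10)*6 = 80*6 = 480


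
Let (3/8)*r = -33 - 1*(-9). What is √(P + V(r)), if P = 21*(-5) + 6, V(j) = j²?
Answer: √3997 ≈ 63.222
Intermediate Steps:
r = -64 (r = 8*(-33 - 1*(-9))/3 = 8*(-33 + 9)/3 = (8/3)*(-24) = -64)
P = -99 (P = -105 + 6 = -99)
√(P + V(r)) = √(-99 + (-64)²) = √(-99 + 4096) = √3997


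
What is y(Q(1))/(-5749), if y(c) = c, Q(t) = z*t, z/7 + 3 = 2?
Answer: 7/5749 ≈ 0.0012176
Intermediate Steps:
z = -7 (z = -21 + 7*2 = -21 + 14 = -7)
Q(t) = -7*t
y(Q(1))/(-5749) = -7*1/(-5749) = -7*(-1/5749) = 7/5749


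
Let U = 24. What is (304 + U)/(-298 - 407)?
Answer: -328/705 ≈ -0.46525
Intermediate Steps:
(304 + U)/(-298 - 407) = (304 + 24)/(-298 - 407) = 328/(-705) = 328*(-1/705) = -328/705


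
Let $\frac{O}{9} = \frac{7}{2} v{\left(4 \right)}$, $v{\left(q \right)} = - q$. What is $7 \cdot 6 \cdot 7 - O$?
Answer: $420$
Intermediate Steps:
$O = -126$ ($O = 9 \cdot \frac{7}{2} \left(\left(-1\right) 4\right) = 9 \cdot 7 \cdot \frac{1}{2} \left(-4\right) = 9 \cdot \frac{7}{2} \left(-4\right) = 9 \left(-14\right) = -126$)
$7 \cdot 6 \cdot 7 - O = 7 \cdot 6 \cdot 7 - -126 = 42 \cdot 7 + 126 = 294 + 126 = 420$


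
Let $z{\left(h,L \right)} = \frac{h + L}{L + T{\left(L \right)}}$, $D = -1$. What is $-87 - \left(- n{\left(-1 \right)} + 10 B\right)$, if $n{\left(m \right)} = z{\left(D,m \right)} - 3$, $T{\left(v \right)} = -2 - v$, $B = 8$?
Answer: $-169$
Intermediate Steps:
$z{\left(h,L \right)} = - \frac{L}{2} - \frac{h}{2}$ ($z{\left(h,L \right)} = \frac{h + L}{L - \left(2 + L\right)} = \frac{L + h}{-2} = \left(L + h\right) \left(- \frac{1}{2}\right) = - \frac{L}{2} - \frac{h}{2}$)
$n{\left(m \right)} = - \frac{5}{2} - \frac{m}{2}$ ($n{\left(m \right)} = \left(- \frac{m}{2} - - \frac{1}{2}\right) - 3 = \left(- \frac{m}{2} + \frac{1}{2}\right) - 3 = \left(\frac{1}{2} - \frac{m}{2}\right) - 3 = - \frac{5}{2} - \frac{m}{2}$)
$-87 - \left(- n{\left(-1 \right)} + 10 B\right) = -87 - 82 = -169$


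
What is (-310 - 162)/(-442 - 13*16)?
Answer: 236/325 ≈ 0.72615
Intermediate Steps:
(-310 - 162)/(-442 - 13*16) = -472/(-442 - 208) = -472/(-650) = -472*(-1/650) = 236/325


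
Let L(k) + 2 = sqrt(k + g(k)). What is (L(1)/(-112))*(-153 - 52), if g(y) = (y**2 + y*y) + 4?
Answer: -205/56 + 205*sqrt(7)/112 ≈ 1.1820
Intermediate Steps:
g(y) = 4 + 2*y**2 (g(y) = (y**2 + y**2) + 4 = 2*y**2 + 4 = 4 + 2*y**2)
L(k) = -2 + sqrt(4 + k + 2*k**2) (L(k) = -2 + sqrt(k + (4 + 2*k**2)) = -2 + sqrt(4 + k + 2*k**2))
(L(1)/(-112))*(-153 - 52) = ((-2 + sqrt(4 + 1 + 2*1**2))/(-112))*(-153 - 52) = ((-2 + sqrt(4 + 1 + 2*1))*(-1/112))*(-205) = ((-2 + sqrt(4 + 1 + 2))*(-1/112))*(-205) = ((-2 + sqrt(7))*(-1/112))*(-205) = (1/56 - sqrt(7)/112)*(-205) = -205/56 + 205*sqrt(7)/112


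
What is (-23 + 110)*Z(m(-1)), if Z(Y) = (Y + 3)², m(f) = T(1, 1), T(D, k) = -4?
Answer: 87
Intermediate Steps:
m(f) = -4
Z(Y) = (3 + Y)²
(-23 + 110)*Z(m(-1)) = (-23 + 110)*(3 - 4)² = 87*(-1)² = 87*1 = 87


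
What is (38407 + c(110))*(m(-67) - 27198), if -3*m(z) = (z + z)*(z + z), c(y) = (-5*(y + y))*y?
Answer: 2740711050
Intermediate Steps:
c(y) = -10*y**2 (c(y) = (-10*y)*y = -10*y**2)
m(z) = -4*z**2/3 (m(z) = -(z + z)*(z + z)/3 = -2*z*2*z/3 = -4*z**2/3)
(38407 + c(110))*(m(-67) - 27198) = (38407 - 10*110**2)*(-4/3*(-67)**2 - 27198) = (38407 - 10*12100)*(-4/3*4489 - 27198) = (38407 - 121000)*(-17956/3 - 27198) = -82593*(-99550/3) = 2740711050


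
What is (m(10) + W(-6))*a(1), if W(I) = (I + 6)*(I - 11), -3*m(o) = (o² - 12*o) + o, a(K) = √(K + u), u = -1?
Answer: 0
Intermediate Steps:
a(K) = √(-1 + K) (a(K) = √(K - 1) = √(-1 + K))
m(o) = -o²/3 + 11*o/3 (m(o) = -((o² - 12*o) + o)/3 = -(o² - 11*o)/3 = -o²/3 + 11*o/3)
W(I) = (-11 + I)*(6 + I) (W(I) = (6 + I)*(-11 + I) = (-11 + I)*(6 + I))
(m(10) + W(-6))*a(1) = ((⅓)*10*(11 - 1*10) + (-66 + (-6)² - 5*(-6)))*√(-1 + 1) = ((⅓)*10*(11 - 10) + (-66 + 36 + 30))*√0 = ((⅓)*10*1 + 0)*0 = (10/3 + 0)*0 = (10/3)*0 = 0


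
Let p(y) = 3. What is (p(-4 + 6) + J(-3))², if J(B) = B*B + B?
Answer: 81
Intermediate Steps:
J(B) = B + B² (J(B) = B² + B = B + B²)
(p(-4 + 6) + J(-3))² = (3 - 3*(1 - 3))² = (3 - 3*(-2))² = (3 + 6)² = 9² = 81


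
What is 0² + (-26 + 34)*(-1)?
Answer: -8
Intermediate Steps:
0² + (-26 + 34)*(-1) = 0 + 8*(-1) = 0 - 8 = -8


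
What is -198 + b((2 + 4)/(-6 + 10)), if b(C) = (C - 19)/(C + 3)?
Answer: -1817/9 ≈ -201.89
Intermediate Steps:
b(C) = (-19 + C)/(3 + C)
-198 + b((2 + 4)/(-6 + 10)) = -198 + (-19 + (2 + 4)/(-6 + 10))/(3 + (2 + 4)/(-6 + 10)) = -198 + (-19 + 6/4)/(3 + 6/4) = -198 + (-19 + 6*(1/4))/(3 + 6*(1/4)) = -198 + (-19 + 3/2)/(3 + 3/2) = -198 - 35/2/(9/2) = -198 + (2/9)*(-35/2) = -198 - 35/9 = -1817/9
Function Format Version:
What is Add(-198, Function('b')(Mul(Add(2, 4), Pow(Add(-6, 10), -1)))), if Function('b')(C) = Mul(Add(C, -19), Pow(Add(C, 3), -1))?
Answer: Rational(-1817, 9) ≈ -201.89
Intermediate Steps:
Function('b')(C) = Mul(Pow(Add(3, C), -1), Add(-19, C)) (Function('b')(C) = Mul(Add(-19, C), Pow(Add(3, C), -1)) = Mul(Pow(Add(3, C), -1), Add(-19, C)))
Add(-198, Function('b')(Mul(Add(2, 4), Pow(Add(-6, 10), -1)))) = Add(-198, Mul(Pow(Add(3, Mul(Add(2, 4), Pow(Add(-6, 10), -1))), -1), Add(-19, Mul(Add(2, 4), Pow(Add(-6, 10), -1))))) = Add(-198, Mul(Pow(Add(3, Mul(6, Pow(4, -1))), -1), Add(-19, Mul(6, Pow(4, -1))))) = Add(-198, Mul(Pow(Add(3, Mul(6, Rational(1, 4))), -1), Add(-19, Mul(6, Rational(1, 4))))) = Add(-198, Mul(Pow(Add(3, Rational(3, 2)), -1), Add(-19, Rational(3, 2)))) = Add(-198, Mul(Pow(Rational(9, 2), -1), Rational(-35, 2))) = Add(-198, Mul(Rational(2, 9), Rational(-35, 2))) = Add(-198, Rational(-35, 9)) = Rational(-1817, 9)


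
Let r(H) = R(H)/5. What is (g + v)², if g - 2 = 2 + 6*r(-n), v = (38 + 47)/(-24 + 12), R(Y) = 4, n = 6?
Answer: 10609/3600 ≈ 2.9469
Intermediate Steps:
r(H) = ⅘ (r(H) = 4/5 = 4*(⅕) = ⅘)
v = -85/12 (v = 85/(-12) = 85*(-1/12) = -85/12 ≈ -7.0833)
g = 44/5 (g = 2 + (2 + 6*(⅘)) = 2 + (2 + 24/5) = 2 + 34/5 = 44/5 ≈ 8.8000)
(g + v)² = (44/5 - 85/12)² = (103/60)² = 10609/3600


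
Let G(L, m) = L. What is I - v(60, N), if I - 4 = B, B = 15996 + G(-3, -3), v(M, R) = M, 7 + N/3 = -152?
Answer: 15937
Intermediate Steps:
N = -477 (N = -21 + 3*(-152) = -21 - 456 = -477)
B = 15993 (B = 15996 - 3 = 15993)
I = 15997 (I = 4 + 15993 = 15997)
I - v(60, N) = 15997 - 1*60 = 15997 - 60 = 15937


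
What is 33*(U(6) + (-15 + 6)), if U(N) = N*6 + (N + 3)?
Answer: 1188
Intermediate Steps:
U(N) = 3 + 7*N (U(N) = 6*N + (3 + N) = 3 + 7*N)
33*(U(6) + (-15 + 6)) = 33*((3 + 7*6) + (-15 + 6)) = 33*((3 + 42) - 9) = 33*(45 - 9) = 33*36 = 1188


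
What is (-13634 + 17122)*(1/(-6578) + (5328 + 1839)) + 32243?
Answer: 82326098827/3289 ≈ 2.5031e+7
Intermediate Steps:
(-13634 + 17122)*(1/(-6578) + (5328 + 1839)) + 32243 = 3488*(-1/6578 + 7167) + 32243 = 3488*(47144525/6578) + 32243 = 82220051600/3289 + 32243 = 82326098827/3289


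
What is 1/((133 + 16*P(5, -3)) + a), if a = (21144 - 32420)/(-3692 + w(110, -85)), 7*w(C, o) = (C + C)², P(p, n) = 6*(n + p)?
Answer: 5639/1812942 ≈ 0.0031104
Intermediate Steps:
P(p, n) = 6*n + 6*p
w(C, o) = 4*C²/7 (w(C, o) = (C + C)²/7 = (2*C)²/7 = (4*C²)/7 = 4*C²/7)
a = -19733/5639 (a = (21144 - 32420)/(-3692 + (4/7)*110²) = -11276/(-3692 + (4/7)*12100) = -11276/(-3692 + 48400/7) = -11276/22556/7 = -11276*7/22556 = -19733/5639 ≈ -3.4994)
1/((133 + 16*P(5, -3)) + a) = 1/((133 + 16*(6*(-3) + 6*5)) - 19733/5639) = 1/((133 + 16*(-18 + 30)) - 19733/5639) = 1/((133 + 16*12) - 19733/5639) = 1/((133 + 192) - 19733/5639) = 1/(325 - 19733/5639) = 1/(1812942/5639) = 5639/1812942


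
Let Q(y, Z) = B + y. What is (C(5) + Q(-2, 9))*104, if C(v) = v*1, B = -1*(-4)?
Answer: 728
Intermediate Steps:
B = 4
C(v) = v
Q(y, Z) = 4 + y
(C(5) + Q(-2, 9))*104 = (5 + (4 - 2))*104 = (5 + 2)*104 = 7*104 = 728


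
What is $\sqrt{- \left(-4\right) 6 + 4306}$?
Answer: $\sqrt{4330} \approx 65.803$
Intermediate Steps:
$\sqrt{- \left(-4\right) 6 + 4306} = \sqrt{\left(-1\right) \left(-24\right) + 4306} = \sqrt{24 + 4306} = \sqrt{4330}$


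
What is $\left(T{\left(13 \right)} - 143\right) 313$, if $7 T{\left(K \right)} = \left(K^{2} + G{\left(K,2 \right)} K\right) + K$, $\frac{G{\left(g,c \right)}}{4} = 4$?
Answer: $- \frac{191243}{7} \approx -27320.0$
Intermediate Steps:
$G{\left(g,c \right)} = 16$ ($G{\left(g,c \right)} = 4 \cdot 4 = 16$)
$T{\left(K \right)} = \frac{K^{2}}{7} + \frac{17 K}{7}$ ($T{\left(K \right)} = \frac{\left(K^{2} + 16 K\right) + K}{7} = \frac{K^{2} + 17 K}{7} = \frac{K^{2}}{7} + \frac{17 K}{7}$)
$\left(T{\left(13 \right)} - 143\right) 313 = \left(\frac{1}{7} \cdot 13 \left(17 + 13\right) - 143\right) 313 = \left(\frac{1}{7} \cdot 13 \cdot 30 - 143\right) 313 = \left(\frac{390}{7} - 143\right) 313 = \left(- \frac{611}{7}\right) 313 = - \frac{191243}{7}$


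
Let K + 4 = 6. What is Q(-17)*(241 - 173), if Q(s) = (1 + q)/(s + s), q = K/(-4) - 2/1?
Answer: 3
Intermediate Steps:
K = 2 (K = -4 + 6 = 2)
q = -5/2 (q = 2/(-4) - 2/1 = 2*(-1/4) - 2*1 = -1/2 - 2 = -5/2 ≈ -2.5000)
Q(s) = -3/(4*s) (Q(s) = (1 - 5/2)/(s + s) = -3*1/(2*s)/2 = -3/(4*s))
Q(-17)*(241 - 173) = (-3/4/(-17))*(241 - 173) = -3/4*(-1/17)*68 = (3/68)*68 = 3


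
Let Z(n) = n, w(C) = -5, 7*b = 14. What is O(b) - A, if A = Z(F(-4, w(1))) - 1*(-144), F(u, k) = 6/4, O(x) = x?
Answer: -287/2 ≈ -143.50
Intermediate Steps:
b = 2 (b = (⅐)*14 = 2)
F(u, k) = 3/2 (F(u, k) = 6*(¼) = 3/2)
A = 291/2 (A = 3/2 - 1*(-144) = 3/2 + 144 = 291/2 ≈ 145.50)
O(b) - A = 2 - 1*291/2 = 2 - 291/2 = -287/2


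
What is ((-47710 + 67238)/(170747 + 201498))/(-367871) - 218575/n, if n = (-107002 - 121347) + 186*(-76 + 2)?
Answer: 29931249308854461/33154503985454635 ≈ 0.90278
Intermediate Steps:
n = -242113 (n = -228349 + 186*(-74) = -228349 - 13764 = -242113)
((-47710 + 67238)/(170747 + 201498))/(-367871) - 218575/n = ((-47710 + 67238)/(170747 + 201498))/(-367871) - 218575/(-242113) = (19528/372245)*(-1/367871) - 218575*(-1/242113) = (19528*(1/372245))*(-1/367871) + 218575/242113 = (19528/372245)*(-1/367871) + 218575/242113 = -19528/136938140395 + 218575/242113 = 29931249308854461/33154503985454635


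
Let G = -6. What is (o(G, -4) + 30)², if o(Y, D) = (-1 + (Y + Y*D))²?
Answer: 101761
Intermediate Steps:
o(Y, D) = (-1 + Y + D*Y)² (o(Y, D) = (-1 + (Y + D*Y))² = (-1 + Y + D*Y)²)
(o(G, -4) + 30)² = ((-1 - 6 - 4*(-6))² + 30)² = ((-1 - 6 + 24)² + 30)² = (17² + 30)² = (289 + 30)² = 319² = 101761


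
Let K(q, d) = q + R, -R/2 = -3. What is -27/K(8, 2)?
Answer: -27/14 ≈ -1.9286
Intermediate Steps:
R = 6 (R = -2*(-3) = 6)
K(q, d) = 6 + q (K(q, d) = q + 6 = 6 + q)
-27/K(8, 2) = -27/(6 + 8) = -27/14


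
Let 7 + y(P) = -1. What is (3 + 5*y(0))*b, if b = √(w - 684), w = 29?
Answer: -37*I*√655 ≈ -946.94*I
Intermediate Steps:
y(P) = -8 (y(P) = -7 - 1 = -8)
b = I*√655 (b = √(29 - 684) = √(-655) = I*√655 ≈ 25.593*I)
(3 + 5*y(0))*b = (3 + 5*(-8))*(I*√655) = (3 - 40)*(I*√655) = -37*I*√655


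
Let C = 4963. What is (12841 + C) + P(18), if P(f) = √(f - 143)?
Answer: 17804 + 5*I*√5 ≈ 17804.0 + 11.18*I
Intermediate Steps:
P(f) = √(-143 + f)
(12841 + C) + P(18) = (12841 + 4963) + √(-143 + 18) = 17804 + √(-125) = 17804 + 5*I*√5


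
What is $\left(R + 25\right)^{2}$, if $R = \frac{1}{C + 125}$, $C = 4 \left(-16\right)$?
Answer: $\frac{2328676}{3721} \approx 625.82$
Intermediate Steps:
$C = -64$
$R = \frac{1}{61}$ ($R = \frac{1}{-64 + 125} = \frac{1}{61} \approx 0.016393$)
$\left(R + 25\right)^{2} = \left(\frac{1}{61} + 25\right)^{2} = \left(\frac{1526}{61}\right)^{2} = \frac{2328676}{3721}$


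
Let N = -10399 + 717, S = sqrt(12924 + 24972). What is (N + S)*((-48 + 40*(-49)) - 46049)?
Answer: 465287874 - 96114*sqrt(9474) ≈ 4.5593e+8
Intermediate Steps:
S = 2*sqrt(9474) (S = sqrt(37896) = 2*sqrt(9474) ≈ 194.67)
N = -9682
(N + S)*((-48 + 40*(-49)) - 46049) = (-9682 + 2*sqrt(9474))*((-48 + 40*(-49)) - 46049) = (-9682 + 2*sqrt(9474))*((-48 - 1960) - 46049) = (-9682 + 2*sqrt(9474))*(-2008 - 46049) = (-9682 + 2*sqrt(9474))*(-48057) = 465287874 - 96114*sqrt(9474)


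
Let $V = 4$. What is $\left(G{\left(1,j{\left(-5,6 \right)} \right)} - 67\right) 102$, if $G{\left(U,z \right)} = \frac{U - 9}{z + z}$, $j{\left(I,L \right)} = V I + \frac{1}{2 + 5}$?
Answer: $- \frac{947070}{139} \approx -6813.5$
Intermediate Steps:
$j{\left(I,L \right)} = \frac{1}{7} + 4 I$ ($j{\left(I,L \right)} = 4 I + \frac{1}{2 + 5} = 4 I + \frac{1}{7} = \frac{1}{7} + 4 I$)
$G{\left(U,z \right)} = \frac{-9 + U}{2 z}$
$\left(G{\left(1,j{\left(-5,6 \right)} \right)} - 67\right) 102 = \left(\frac{-9 + 1}{2 \left(\frac{1}{7} + 4 \left(-5\right)\right)} - 67\right) 102 = \left(\frac{1}{2} \frac{1}{\frac{1}{7} - 20} \left(-8\right) - 67\right) 102 = \left(\frac{1}{2} \frac{1}{- \frac{139}{7}} \left(-8\right) - 67\right) 102 = \left(\frac{1}{2} \left(- \frac{7}{139}\right) \left(-8\right) - 67\right) 102 = \left(\frac{28}{139} - 67\right) 102 = \left(- \frac{9285}{139}\right) 102 = - \frac{947070}{139}$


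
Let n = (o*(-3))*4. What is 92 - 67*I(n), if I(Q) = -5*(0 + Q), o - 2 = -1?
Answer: -3928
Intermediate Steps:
o = 1 (o = 2 - 1 = 1)
n = -12 (n = (1*(-3))*4 = -3*4 = -12)
I(Q) = -5*Q
92 - 67*I(n) = 92 - (-335)*(-12) = 92 - 67*60 = 92 - 4020 = -3928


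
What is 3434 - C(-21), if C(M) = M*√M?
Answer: 3434 + 21*I*√21 ≈ 3434.0 + 96.234*I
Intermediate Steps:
C(M) = M^(3/2)
3434 - C(-21) = 3434 - (-21)^(3/2) = 3434 - (-21)*I*√21 = 3434 + 21*I*√21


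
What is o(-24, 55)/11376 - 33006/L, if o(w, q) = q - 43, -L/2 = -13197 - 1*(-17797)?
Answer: 3912361/1090200 ≈ 3.5887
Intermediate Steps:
L = -9200 (L = -2*(-13197 - 1*(-17797)) = -2*(-13197 + 17797) = -2*4600 = -9200)
o(w, q) = -43 + q
o(-24, 55)/11376 - 33006/L = (-43 + 55)/11376 - 33006/(-9200) = 12*(1/11376) - 33006*(-1/9200) = 1/948 + 16503/4600 = 3912361/1090200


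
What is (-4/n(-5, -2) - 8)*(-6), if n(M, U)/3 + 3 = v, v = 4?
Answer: 56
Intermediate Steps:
n(M, U) = 3 (n(M, U) = -9 + 3*4 = -9 + 12 = 3)
(-4/n(-5, -2) - 8)*(-6) = (-4/3 - 8)*(-6) = -28/3*(-6) = 56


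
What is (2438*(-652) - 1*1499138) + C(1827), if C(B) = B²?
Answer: 249215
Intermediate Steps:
(2438*(-652) - 1*1499138) + C(1827) = (2438*(-652) - 1*1499138) + 1827² = (-1589576 - 1499138) + 3337929 = -3088714 + 3337929 = 249215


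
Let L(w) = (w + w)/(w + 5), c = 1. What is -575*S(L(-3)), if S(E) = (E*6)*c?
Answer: 10350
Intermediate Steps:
L(w) = 2*w/(5 + w) (L(w) = (2*w)/(5 + w) = 2*w/(5 + w))
S(E) = 6*E (S(E) = (E*6)*1 = (6*E)*1 = 6*E)
-575*S(L(-3)) = -3450*2*(-3)/(5 - 3) = -3450*2*(-3)/2 = -3450*2*(-3)*(½) = -3450*(-3) = -575*(-18) = 10350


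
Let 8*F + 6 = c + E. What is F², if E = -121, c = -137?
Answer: 1089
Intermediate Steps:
F = -33 (F = -¾ + (-137 - 121)/8 = -¾ + (⅛)*(-258) = -¾ - 129/4 = -33)
F² = (-33)² = 1089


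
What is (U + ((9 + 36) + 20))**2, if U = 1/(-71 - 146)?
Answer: 198922816/47089 ≈ 4224.4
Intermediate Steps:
U = -1/217 (U = 1/(-217) = -1/217 ≈ -0.0046083)
(U + ((9 + 36) + 20))**2 = (-1/217 + ((9 + 36) + 20))**2 = (-1/217 + (45 + 20))**2 = (-1/217 + 65)**2 = (14104/217)**2 = 198922816/47089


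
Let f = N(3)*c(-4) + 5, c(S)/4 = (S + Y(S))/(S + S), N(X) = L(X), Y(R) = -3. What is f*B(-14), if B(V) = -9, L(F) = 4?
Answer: -171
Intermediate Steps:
N(X) = 4
c(S) = 2*(-3 + S)/S (c(S) = 4*((S - 3)/(S + S)) = 4*((-3 + S)/((2*S))) = 4*((-3 + S)*(1/(2*S))) = 4*((-3 + S)/(2*S)) = 2*(-3 + S)/S)
f = 19 (f = 4*(2 - 6/(-4)) + 5 = 4*(2 - 6*(-¼)) + 5 = 4*(2 + 3/2) + 5 = 4*(7/2) + 5 = 14 + 5 = 19)
f*B(-14) = 19*(-9) = -171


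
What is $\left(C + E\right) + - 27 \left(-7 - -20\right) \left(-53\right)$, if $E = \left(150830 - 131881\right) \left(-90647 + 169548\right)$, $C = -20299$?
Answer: $1495093353$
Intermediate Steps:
$E = 1495095049$ ($E = 18949 \cdot 78901 = 1495095049$)
$\left(C + E\right) + - 27 \left(-7 - -20\right) \left(-53\right) = \left(-20299 + 1495095049\right) + - 27 \left(-7 - -20\right) \left(-53\right) = 1495074750 + - 27 \left(-7 + 20\right) \left(-53\right) = 1495074750 + \left(-27\right) 13 \left(-53\right) = 1495074750 - -18603 = 1495074750 + 18603 = 1495093353$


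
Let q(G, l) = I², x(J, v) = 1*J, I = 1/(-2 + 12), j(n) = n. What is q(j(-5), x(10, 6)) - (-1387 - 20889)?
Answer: 2227601/100 ≈ 22276.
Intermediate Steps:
I = ⅒ (I = 1/10 = ⅒ ≈ 0.10000)
x(J, v) = J
q(G, l) = 1/100 (q(G, l) = (⅒)² = 1/100)
q(j(-5), x(10, 6)) - (-1387 - 20889) = 1/100 - (-1387 - 20889) = 1/100 - 1*(-22276) = 1/100 + 22276 = 2227601/100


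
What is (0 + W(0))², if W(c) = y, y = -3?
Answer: 9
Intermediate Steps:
W(c) = -3
(0 + W(0))² = (0 - 3)² = (-3)² = 9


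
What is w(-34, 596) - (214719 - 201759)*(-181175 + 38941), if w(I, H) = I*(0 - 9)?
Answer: 1843352946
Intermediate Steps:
w(I, H) = -9*I (w(I, H) = I*(-9) = -9*I)
w(-34, 596) - (214719 - 201759)*(-181175 + 38941) = -9*(-34) - (214719 - 201759)*(-181175 + 38941) = 306 - 12960*(-142234) = 306 - 1*(-1843352640) = 306 + 1843352640 = 1843352946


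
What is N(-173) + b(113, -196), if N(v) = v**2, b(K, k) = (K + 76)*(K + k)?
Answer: 14242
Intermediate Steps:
b(K, k) = (76 + K)*(K + k)
N(-173) + b(113, -196) = (-173)**2 + (113**2 + 76*113 + 76*(-196) + 113*(-196)) = 29929 + (12769 + 8588 - 14896 - 22148) = 29929 - 15687 = 14242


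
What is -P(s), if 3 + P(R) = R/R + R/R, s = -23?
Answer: 1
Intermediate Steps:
P(R) = -1 (P(R) = -3 + (R/R + R/R) = -3 + (1 + 1) = -3 + 2 = -1)
-P(s) = -1*(-1) = 1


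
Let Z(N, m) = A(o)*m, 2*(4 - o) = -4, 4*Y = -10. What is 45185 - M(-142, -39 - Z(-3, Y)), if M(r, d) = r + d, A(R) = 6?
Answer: 45351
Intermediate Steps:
Y = -5/2 (Y = (¼)*(-10) = -5/2 ≈ -2.5000)
o = 6 (o = 4 - ½*(-4) = 4 + 2 = 6)
Z(N, m) = 6*m
M(r, d) = d + r
45185 - M(-142, -39 - Z(-3, Y)) = 45185 - ((-39 - 6*(-5)/2) - 142) = 45185 - ((-39 - 1*(-15)) - 142) = 45185 - ((-39 + 15) - 142) = 45185 - (-24 - 142) = 45185 - 1*(-166) = 45185 + 166 = 45351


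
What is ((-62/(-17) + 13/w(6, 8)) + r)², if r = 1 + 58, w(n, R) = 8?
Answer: 76405081/18496 ≈ 4130.9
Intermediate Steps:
r = 59
((-62/(-17) + 13/w(6, 8)) + r)² = ((-62/(-17) + 13/8) + 59)² = ((-62*(-1/17) + 13*(⅛)) + 59)² = ((62/17 + 13/8) + 59)² = (717/136 + 59)² = (8741/136)² = 76405081/18496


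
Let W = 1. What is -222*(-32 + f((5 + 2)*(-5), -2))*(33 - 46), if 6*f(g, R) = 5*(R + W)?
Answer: -94757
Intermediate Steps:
f(g, R) = ⅚ + 5*R/6 (f(g, R) = (5*(R + 1))/6 = (5*(1 + R))/6 = (5 + 5*R)/6 = ⅚ + 5*R/6)
-222*(-32 + f((5 + 2)*(-5), -2))*(33 - 46) = -222*(-32 + (⅚ + (⅚)*(-2)))*(33 - 46) = -222*(-32 + (⅚ - 5/3))*(-13) = -222*(-32 - ⅚)*(-13) = -(-7289)*(-13) = -222*2561/6 = -94757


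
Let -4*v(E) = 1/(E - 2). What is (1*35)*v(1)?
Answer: 35/4 ≈ 8.7500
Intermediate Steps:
v(E) = -1/(4*(-2 + E)) (v(E) = -1/(4*(E - 2)) = -1/(4*(-2 + E)))
(1*35)*v(1) = (1*35)*(-1/(-8 + 4*1)) = 35*(-1/(-8 + 4)) = 35*(-1/(-4)) = 35*(-1*(-1/4)) = 35*(1/4) = 35/4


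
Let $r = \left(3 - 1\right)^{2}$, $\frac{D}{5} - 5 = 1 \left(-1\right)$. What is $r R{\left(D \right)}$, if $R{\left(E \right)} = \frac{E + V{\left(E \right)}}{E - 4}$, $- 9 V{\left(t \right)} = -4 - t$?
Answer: $\frac{17}{3} \approx 5.6667$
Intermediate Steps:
$D = 20$ ($D = 25 + 5 \cdot 1 \left(-1\right) = 25 + 5 \left(-1\right) = 25 - 5 = 20$)
$V{\left(t \right)} = \frac{4}{9} + \frac{t}{9}$ ($V{\left(t \right)} = - \frac{-4 - t}{9} = \frac{4}{9} + \frac{t}{9}$)
$r = 4$ ($r = \left(3 + \left(-2 + 1\right)\right)^{2} = \left(3 - 1\right)^{2} = 2^{2} = 4$)
$R{\left(E \right)} = \frac{\frac{4}{9} + \frac{10 E}{9}}{-4 + E}$ ($R{\left(E \right)} = \frac{E + \left(\frac{4}{9} + \frac{E}{9}\right)}{E - 4} = \frac{\frac{4}{9} + \frac{10 E}{9}}{-4 + E}$)
$r R{\left(D \right)} = 4 \frac{2 \left(2 + 5 \cdot 20\right)}{9 \left(-4 + 20\right)} = 4 \frac{2 \left(2 + 100\right)}{9 \cdot 16} = 4 \cdot \frac{2}{9} \cdot \frac{1}{16} \cdot 102 = 4 \cdot \frac{17}{12} = \frac{17}{3}$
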